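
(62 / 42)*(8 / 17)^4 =126976 / 1753941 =0.07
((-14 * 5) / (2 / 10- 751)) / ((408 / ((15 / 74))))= 875 / 18890128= 0.00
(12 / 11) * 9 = 108 / 11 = 9.82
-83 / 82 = -1.01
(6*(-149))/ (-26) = 447/ 13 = 34.38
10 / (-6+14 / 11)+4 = 49 / 26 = 1.88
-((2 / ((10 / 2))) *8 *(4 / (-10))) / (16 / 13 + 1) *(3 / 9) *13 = 2.49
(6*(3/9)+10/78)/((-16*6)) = -83/3744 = -0.02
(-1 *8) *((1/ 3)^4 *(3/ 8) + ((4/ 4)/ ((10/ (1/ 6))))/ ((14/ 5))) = -16/ 189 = -0.08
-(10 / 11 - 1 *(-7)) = -87 / 11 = -7.91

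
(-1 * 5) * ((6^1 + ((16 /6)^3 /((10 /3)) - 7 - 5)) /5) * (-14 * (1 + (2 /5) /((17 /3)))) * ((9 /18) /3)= -8918 /11475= -0.78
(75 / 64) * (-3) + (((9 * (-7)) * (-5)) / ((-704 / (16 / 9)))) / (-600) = -3.51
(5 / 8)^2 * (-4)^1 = -25 / 16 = -1.56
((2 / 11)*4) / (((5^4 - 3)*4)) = 1 / 3421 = 0.00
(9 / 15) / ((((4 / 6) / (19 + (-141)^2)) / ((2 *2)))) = 71640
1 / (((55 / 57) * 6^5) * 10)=0.00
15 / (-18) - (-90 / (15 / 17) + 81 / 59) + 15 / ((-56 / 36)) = 111697 / 1239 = 90.15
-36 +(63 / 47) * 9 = -1125 / 47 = -23.94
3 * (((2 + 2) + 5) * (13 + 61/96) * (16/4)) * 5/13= 58905/104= 566.39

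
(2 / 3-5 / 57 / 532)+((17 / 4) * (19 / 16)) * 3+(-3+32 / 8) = 16.81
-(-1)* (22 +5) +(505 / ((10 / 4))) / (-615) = 16403 / 615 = 26.67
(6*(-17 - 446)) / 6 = -463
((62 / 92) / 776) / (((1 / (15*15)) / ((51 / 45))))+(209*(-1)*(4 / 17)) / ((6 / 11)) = -163727053 / 1820496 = -89.94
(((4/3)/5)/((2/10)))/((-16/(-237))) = 79/4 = 19.75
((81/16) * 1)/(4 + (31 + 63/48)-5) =27/167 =0.16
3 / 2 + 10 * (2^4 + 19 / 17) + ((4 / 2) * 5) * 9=8931 / 34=262.68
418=418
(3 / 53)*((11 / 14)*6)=99 / 371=0.27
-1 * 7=-7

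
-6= -6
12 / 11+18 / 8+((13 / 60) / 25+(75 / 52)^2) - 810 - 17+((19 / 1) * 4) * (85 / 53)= -413626226471 / 591162000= -699.68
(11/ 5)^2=121/ 25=4.84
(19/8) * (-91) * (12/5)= -5187/10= -518.70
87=87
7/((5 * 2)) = 7/10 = 0.70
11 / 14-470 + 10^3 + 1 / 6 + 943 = 30953 / 21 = 1473.95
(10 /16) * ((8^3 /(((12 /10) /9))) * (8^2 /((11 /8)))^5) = 84442493013196800 /161051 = 524321444841.68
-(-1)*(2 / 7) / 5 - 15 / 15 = -33 / 35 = -0.94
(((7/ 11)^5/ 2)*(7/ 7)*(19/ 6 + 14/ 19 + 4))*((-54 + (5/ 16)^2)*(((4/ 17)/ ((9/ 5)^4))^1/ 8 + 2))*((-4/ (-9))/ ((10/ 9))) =-5491621588933417/ 308374373514240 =-17.81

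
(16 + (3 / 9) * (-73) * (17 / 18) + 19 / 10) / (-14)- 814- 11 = -111326 / 135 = -824.64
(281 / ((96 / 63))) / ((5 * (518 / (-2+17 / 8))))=0.01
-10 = -10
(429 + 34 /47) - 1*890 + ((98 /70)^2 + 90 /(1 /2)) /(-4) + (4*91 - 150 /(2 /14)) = -5601303 /4700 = -1191.77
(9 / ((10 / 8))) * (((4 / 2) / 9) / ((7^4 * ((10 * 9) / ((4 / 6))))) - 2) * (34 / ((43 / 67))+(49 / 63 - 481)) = 3858750652928 / 627201225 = 6152.33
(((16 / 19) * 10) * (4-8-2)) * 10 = -9600 / 19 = -505.26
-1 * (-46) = 46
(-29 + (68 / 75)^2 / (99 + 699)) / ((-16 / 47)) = 85.18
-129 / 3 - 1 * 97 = -140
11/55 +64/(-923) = 603/4615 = 0.13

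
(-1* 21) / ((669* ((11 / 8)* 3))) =-56 / 7359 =-0.01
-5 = -5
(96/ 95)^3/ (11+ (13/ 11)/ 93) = 452542464/ 4829593375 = 0.09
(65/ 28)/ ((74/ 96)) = 780/ 259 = 3.01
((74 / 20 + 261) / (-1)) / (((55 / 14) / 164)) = -3038756 / 275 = -11050.02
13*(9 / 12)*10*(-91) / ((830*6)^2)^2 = -1183 / 82007978688000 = -0.00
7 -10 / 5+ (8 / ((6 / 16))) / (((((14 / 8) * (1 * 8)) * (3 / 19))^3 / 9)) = 70307 / 3087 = 22.78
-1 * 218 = -218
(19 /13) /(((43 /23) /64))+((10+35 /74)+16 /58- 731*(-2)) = 1826749449 /1199614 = 1522.78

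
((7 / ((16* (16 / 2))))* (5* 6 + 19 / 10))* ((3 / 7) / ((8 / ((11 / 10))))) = 10527 / 102400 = 0.10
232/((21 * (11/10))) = 2320/231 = 10.04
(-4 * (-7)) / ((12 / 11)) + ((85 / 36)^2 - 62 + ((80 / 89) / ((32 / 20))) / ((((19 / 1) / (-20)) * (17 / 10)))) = -1158901661 / 37256112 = -31.11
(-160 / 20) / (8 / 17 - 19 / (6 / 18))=136 / 961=0.14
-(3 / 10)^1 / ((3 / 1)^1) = -1 / 10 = -0.10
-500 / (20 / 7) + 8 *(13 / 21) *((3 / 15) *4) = -17959 / 105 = -171.04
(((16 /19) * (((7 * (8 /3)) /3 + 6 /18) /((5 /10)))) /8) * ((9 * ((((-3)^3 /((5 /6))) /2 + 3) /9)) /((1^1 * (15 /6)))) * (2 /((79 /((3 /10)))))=-10384 /187625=-0.06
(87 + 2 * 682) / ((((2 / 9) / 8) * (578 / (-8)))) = -208944 / 289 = -722.99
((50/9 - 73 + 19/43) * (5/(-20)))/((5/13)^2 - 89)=-2191085/11622384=-0.19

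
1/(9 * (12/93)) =31/36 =0.86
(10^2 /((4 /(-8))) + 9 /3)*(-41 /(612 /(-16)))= -32308 /153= -211.16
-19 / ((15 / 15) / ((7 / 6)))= -133 / 6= -22.17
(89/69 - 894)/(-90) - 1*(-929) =5830687/6210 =938.92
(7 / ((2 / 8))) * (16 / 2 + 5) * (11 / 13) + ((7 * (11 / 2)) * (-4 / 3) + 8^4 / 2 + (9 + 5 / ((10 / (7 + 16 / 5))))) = 69563 / 30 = 2318.77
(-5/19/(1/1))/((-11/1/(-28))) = -140/209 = -0.67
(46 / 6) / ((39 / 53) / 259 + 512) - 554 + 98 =-9614348063 / 21084789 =-455.99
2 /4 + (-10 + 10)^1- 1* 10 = -9.50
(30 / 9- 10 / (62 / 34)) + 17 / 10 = -419 / 930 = -0.45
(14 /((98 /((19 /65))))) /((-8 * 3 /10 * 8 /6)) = -19 /1456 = -0.01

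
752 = 752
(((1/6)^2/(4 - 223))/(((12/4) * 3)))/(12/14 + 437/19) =-7/11849652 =-0.00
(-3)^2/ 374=9/ 374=0.02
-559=-559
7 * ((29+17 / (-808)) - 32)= -17087 / 808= -21.15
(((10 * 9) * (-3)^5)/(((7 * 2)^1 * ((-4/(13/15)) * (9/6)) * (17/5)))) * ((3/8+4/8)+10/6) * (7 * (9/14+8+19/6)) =13944.14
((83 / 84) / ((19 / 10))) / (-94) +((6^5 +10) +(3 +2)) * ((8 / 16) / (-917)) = -41798543 / 9826572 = -4.25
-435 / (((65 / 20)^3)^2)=-1781760 / 4826809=-0.37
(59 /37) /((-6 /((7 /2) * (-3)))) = 413 /148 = 2.79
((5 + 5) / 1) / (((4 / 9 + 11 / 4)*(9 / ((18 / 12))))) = 12 / 23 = 0.52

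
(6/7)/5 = 6/35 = 0.17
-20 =-20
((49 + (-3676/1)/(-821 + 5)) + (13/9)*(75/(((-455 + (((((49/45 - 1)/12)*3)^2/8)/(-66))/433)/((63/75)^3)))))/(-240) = -57329086310913019/257833688113224000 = -0.22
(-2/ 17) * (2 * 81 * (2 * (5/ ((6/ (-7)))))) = 3780/ 17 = 222.35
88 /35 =2.51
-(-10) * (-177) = -1770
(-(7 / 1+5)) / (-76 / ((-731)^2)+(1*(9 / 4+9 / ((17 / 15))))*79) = -25649328 / 1720862147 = -0.01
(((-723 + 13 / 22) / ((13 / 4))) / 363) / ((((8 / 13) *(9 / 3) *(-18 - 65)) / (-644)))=-2.57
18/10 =1.80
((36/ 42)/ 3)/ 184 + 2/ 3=1291/ 1932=0.67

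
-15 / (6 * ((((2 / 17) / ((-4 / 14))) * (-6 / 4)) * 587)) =-0.01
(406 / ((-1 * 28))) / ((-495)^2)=-29 / 490050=-0.00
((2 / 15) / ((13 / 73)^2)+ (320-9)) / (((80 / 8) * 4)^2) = 799043 / 4056000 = 0.20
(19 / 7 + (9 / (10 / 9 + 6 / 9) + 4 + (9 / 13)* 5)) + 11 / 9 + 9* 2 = 451571 / 13104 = 34.46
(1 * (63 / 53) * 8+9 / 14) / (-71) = -7533 / 52682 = -0.14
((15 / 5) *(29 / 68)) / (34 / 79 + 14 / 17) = 6873 / 6736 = 1.02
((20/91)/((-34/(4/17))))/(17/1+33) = -4/131495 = -0.00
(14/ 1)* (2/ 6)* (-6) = -28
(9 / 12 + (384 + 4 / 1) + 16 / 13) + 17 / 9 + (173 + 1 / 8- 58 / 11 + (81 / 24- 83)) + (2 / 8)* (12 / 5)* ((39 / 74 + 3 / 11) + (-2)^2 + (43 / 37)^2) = 483.79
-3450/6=-575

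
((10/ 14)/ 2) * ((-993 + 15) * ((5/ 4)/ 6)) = -4075/ 56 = -72.77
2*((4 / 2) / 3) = 4 / 3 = 1.33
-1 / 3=-0.33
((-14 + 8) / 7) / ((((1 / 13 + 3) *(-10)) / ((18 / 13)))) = 27 / 700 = 0.04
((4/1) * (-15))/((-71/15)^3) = 202500/357911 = 0.57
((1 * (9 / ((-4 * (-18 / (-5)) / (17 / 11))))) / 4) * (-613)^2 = -31940365 / 352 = -90739.67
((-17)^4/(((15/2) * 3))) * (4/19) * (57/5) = 668168/75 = 8908.91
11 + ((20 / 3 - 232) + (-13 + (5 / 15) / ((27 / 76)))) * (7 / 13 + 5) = -1303.80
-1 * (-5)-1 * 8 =-3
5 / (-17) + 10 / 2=80 / 17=4.71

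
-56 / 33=-1.70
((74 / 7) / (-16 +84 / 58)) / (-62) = 1073 / 91574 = 0.01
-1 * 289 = -289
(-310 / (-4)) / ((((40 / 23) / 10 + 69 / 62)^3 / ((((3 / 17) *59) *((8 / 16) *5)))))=3977713922478 / 4201623355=946.71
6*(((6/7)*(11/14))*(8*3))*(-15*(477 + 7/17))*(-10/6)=964180800/833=1157479.95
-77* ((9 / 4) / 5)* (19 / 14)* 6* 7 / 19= -2079 / 20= -103.95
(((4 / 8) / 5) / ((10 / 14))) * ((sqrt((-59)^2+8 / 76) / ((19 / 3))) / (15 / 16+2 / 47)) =1.33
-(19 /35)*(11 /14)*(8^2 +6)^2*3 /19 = -330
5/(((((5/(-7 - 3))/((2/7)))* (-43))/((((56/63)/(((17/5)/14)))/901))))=1600/5927679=0.00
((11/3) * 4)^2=1936/9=215.11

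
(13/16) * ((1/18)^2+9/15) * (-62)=-393731/12960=-30.38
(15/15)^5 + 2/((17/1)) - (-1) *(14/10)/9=974/765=1.27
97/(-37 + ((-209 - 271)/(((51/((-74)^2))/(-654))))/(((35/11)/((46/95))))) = 1096585/57988056083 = 0.00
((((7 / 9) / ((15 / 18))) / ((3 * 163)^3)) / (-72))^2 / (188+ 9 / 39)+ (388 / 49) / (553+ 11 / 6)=22712117154475448526064269677 / 1591418927128517886169750921200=0.01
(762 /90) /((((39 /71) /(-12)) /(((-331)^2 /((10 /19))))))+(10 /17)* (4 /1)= -638190813902 /16575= -38503216.53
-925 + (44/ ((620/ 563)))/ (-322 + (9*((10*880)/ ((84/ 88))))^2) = -48364491497525793/ 52285936754410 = -925.00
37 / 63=0.59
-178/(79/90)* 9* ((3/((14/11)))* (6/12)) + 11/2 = -2145.47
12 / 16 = 3 / 4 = 0.75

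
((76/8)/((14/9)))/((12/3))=171/112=1.53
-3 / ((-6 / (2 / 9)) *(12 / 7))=7 / 108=0.06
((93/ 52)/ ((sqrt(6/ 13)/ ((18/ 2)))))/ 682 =9 * sqrt(78)/ 2288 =0.03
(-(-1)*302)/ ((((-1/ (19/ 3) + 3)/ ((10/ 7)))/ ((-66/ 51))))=-631180/ 3213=-196.45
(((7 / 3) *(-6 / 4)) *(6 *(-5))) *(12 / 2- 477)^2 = 23293305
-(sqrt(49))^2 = -49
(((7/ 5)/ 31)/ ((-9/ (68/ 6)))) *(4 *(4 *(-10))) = 7616/ 837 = 9.10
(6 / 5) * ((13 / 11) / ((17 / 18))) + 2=3274 / 935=3.50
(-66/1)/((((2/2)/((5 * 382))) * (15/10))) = -84040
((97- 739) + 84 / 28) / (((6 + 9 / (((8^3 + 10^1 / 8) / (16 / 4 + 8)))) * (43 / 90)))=-215.35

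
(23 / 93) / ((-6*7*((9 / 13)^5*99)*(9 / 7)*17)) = -8539739 / 499083683274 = -0.00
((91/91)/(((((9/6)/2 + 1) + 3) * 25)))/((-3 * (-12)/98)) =98/4275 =0.02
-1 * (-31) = 31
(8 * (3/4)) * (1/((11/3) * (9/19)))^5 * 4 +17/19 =598134275/247857489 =2.41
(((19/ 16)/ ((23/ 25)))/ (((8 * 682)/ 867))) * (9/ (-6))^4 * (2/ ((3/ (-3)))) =-33357825/ 16062464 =-2.08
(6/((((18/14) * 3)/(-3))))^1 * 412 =-5768/3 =-1922.67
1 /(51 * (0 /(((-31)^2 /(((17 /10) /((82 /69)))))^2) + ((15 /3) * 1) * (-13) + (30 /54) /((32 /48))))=-2 /6545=-0.00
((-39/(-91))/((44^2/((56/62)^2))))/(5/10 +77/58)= 609/6162893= 0.00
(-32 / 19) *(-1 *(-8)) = -256 / 19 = -13.47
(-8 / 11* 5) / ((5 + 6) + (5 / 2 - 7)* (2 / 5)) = -100 / 253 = -0.40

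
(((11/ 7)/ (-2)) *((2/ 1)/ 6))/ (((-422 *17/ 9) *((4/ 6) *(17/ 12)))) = 297/ 853706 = 0.00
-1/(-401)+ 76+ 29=42106/401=105.00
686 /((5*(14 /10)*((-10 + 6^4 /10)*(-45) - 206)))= -49 /2794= -0.02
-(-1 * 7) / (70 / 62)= 31 / 5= 6.20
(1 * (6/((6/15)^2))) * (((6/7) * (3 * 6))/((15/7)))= 270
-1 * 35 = -35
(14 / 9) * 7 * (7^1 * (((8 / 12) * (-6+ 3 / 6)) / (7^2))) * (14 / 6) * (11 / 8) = -18.30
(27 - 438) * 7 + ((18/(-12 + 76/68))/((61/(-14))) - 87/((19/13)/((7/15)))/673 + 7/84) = -996225545573/346323108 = -2876.58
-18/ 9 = -2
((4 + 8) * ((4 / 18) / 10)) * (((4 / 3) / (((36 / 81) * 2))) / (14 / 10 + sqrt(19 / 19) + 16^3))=1 / 10246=0.00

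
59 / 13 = 4.54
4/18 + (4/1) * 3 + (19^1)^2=3359/9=373.22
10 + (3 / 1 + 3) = 16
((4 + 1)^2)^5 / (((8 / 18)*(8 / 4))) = 87890625 / 8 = 10986328.12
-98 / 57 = -1.72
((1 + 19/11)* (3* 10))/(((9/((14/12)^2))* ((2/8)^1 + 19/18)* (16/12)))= 3675/517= 7.11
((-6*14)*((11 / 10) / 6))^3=-456533 / 125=-3652.26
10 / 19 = 0.53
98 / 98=1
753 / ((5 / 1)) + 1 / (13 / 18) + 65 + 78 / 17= 244838 / 1105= 221.57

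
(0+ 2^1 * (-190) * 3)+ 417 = -723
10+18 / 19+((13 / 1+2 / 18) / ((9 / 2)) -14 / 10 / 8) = 13.69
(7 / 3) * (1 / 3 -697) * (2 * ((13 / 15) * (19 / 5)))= -1445444 / 135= -10706.99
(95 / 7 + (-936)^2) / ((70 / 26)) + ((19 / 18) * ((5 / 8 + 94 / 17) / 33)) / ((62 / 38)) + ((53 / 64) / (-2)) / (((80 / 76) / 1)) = 7633276970523 / 23457280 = 325411.85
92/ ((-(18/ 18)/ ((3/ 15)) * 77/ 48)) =-4416/ 385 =-11.47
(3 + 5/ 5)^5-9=1015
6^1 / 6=1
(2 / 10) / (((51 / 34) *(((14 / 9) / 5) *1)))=3 / 7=0.43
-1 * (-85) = 85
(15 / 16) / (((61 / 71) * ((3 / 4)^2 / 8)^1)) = 2840 / 183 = 15.52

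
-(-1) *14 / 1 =14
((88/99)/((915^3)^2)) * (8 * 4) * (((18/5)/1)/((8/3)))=0.00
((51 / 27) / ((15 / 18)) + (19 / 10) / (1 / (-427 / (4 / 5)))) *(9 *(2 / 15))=-121423 / 100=-1214.23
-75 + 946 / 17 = -329 / 17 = -19.35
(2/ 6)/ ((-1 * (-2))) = 1/ 6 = 0.17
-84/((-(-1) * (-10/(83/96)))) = 581/80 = 7.26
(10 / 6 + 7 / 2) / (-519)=-31 / 3114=-0.01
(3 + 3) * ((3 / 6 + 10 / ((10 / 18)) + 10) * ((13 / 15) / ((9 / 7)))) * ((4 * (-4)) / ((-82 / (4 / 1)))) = 55328 / 615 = 89.96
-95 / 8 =-11.88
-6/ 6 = -1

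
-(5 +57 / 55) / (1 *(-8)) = 83 / 110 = 0.75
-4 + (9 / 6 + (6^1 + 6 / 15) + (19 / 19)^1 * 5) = 89 / 10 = 8.90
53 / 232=0.23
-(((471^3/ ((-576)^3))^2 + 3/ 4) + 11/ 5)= -813803712630269/ 250482492702720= -3.25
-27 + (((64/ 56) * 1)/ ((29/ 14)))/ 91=-71237/ 2639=-26.99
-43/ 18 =-2.39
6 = 6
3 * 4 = 12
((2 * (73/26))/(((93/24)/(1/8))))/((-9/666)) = -5402/403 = -13.40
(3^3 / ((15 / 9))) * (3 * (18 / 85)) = 10.29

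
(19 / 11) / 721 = 19 / 7931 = 0.00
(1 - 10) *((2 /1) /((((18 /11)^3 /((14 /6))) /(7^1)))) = -65219 /972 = -67.10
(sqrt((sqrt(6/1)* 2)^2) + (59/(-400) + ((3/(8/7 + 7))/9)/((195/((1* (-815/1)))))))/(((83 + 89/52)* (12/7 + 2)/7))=-41643679/5875389000 + 196* sqrt(6)/4405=0.10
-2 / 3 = -0.67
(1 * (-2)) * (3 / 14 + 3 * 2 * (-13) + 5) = 1019 / 7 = 145.57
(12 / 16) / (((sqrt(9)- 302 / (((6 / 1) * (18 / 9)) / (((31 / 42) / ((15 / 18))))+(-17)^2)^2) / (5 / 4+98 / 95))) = 228798632241 / 400682185520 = 0.57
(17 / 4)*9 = 153 / 4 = 38.25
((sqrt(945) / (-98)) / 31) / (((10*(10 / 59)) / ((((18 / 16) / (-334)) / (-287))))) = -1593*sqrt(105) / 232973283200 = -0.00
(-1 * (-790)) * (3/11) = 215.45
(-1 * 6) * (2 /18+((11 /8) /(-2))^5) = 400883 /1572864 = 0.25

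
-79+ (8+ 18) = -53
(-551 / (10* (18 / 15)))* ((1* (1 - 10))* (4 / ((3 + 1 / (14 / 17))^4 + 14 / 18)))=5.23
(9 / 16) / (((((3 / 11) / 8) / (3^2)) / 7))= 1039.50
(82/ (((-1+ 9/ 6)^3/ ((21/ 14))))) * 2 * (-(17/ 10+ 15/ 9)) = -33128/ 5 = -6625.60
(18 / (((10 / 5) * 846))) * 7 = 7 / 94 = 0.07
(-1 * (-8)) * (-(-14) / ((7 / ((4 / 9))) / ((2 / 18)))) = 64 / 81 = 0.79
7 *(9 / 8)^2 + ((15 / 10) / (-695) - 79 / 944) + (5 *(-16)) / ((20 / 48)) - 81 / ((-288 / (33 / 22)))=-239868877 / 1312160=-182.80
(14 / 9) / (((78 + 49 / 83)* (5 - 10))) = -1162 / 293535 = -0.00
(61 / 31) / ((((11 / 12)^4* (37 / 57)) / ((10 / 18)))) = 40055040 / 16793227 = 2.39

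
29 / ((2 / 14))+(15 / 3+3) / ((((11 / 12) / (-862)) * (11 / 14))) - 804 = -1231249 / 121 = -10175.61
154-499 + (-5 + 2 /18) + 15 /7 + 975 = 39517 /63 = 627.25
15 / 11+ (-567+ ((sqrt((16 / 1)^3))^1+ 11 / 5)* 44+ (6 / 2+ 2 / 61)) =7884909 / 3355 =2350.20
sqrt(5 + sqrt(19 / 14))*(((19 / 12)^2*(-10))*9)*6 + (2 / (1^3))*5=10-5415*sqrt(14*sqrt(266) + 980) / 56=-3351.27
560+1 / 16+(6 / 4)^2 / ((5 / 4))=44949 / 80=561.86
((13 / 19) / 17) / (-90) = -13 / 29070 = -0.00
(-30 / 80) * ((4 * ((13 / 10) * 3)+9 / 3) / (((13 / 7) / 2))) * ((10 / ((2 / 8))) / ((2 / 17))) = -33201 / 13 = -2553.92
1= 1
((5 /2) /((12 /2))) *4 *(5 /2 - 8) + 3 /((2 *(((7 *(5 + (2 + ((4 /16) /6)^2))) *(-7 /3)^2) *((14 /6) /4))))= -532017943 /58099398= -9.16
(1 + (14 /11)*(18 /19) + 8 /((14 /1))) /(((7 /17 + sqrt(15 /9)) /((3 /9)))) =-69071 /271282 + 1174207*sqrt(15) /5696922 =0.54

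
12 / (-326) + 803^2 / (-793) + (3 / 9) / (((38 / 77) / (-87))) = -4282763097 / 4911842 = -871.93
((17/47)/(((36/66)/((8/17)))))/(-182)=-22/12831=-0.00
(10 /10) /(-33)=-1 /33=-0.03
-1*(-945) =945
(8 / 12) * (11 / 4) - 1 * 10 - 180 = -1129 / 6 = -188.17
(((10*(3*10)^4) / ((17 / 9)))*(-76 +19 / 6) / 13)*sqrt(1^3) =-5309550000 / 221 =-24025113.12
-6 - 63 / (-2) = 51 / 2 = 25.50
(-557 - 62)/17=-619/17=-36.41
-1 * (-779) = 779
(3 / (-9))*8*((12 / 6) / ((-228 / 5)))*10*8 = 1600 / 171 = 9.36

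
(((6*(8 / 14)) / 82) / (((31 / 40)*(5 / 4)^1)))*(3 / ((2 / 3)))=1728 / 8897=0.19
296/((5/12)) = 3552/5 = 710.40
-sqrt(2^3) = -2*sqrt(2) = -2.83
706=706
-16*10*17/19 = -2720/19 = -143.16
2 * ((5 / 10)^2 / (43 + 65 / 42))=21 / 1871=0.01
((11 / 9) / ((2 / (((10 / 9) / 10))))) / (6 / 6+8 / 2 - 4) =11 / 162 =0.07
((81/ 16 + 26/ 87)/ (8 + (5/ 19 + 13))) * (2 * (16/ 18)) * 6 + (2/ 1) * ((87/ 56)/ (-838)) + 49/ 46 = 53363282279/ 14226293592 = 3.75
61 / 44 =1.39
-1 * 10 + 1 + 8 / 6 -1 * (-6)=-5 / 3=-1.67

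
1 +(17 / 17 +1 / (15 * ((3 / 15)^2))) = 11 / 3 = 3.67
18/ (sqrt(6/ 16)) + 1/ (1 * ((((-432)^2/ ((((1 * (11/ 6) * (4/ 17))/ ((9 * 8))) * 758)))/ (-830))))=-1730135/ 85660416 + 12 * sqrt(6)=29.37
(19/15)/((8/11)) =209/120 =1.74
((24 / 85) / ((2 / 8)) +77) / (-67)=-6641 / 5695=-1.17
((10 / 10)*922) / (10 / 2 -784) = -922 / 779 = -1.18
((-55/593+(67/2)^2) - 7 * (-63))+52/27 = 100234187/64044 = 1565.08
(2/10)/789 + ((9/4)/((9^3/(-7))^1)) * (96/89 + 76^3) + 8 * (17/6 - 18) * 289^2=-96157430391377/9479835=-10143365.41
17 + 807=824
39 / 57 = 13 / 19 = 0.68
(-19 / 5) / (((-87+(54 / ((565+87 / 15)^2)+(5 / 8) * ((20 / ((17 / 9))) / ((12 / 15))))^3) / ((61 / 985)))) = -24617503013917575249575558656 / 50114338471529786448703487278725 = -0.00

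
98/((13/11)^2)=11858/169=70.17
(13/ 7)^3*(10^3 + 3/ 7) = 15385591/ 2401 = 6407.99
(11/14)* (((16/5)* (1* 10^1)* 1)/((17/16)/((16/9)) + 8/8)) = 45056/2863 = 15.74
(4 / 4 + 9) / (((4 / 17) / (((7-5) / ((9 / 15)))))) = 425 / 3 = 141.67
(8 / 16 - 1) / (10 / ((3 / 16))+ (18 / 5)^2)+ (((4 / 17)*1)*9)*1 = 356709 / 169048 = 2.11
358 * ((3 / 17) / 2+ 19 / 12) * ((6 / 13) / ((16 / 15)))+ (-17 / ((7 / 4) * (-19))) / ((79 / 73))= 9637604299 / 37152752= 259.40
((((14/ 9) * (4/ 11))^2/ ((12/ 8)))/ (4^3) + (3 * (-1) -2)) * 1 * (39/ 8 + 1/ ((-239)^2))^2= -729114925510081093/ 6139927198164672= -118.75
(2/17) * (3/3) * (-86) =-172/17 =-10.12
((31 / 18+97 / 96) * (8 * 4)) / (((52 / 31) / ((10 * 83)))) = 10124755 / 234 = 43268.18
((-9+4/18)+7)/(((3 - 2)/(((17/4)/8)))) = -17/18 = -0.94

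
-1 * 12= -12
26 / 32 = 13 / 16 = 0.81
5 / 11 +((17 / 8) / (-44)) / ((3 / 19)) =157 / 1056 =0.15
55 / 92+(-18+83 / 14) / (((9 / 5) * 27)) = 54685 / 156492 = 0.35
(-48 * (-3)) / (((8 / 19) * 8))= 171 / 4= 42.75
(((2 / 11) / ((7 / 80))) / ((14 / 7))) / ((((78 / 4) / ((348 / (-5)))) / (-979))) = 330368 / 91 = 3630.42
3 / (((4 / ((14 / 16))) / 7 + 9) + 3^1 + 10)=49 / 370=0.13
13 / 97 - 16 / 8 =-181 / 97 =-1.87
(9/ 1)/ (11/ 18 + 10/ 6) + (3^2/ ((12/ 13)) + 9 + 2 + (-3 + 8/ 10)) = 18451/ 820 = 22.50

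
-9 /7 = -1.29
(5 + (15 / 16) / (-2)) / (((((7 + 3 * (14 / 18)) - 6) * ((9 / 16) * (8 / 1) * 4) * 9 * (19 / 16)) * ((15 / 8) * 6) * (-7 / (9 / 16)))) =-29 / 574560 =-0.00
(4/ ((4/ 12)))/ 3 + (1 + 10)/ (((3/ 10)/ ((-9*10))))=-3296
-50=-50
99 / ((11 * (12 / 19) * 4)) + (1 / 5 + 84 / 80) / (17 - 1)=233 / 64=3.64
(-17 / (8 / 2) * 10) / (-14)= 85 / 28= 3.04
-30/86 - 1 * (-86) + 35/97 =358756/4171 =86.01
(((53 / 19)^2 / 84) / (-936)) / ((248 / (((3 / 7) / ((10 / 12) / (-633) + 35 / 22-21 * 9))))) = 6519689 / 7144299425349632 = 0.00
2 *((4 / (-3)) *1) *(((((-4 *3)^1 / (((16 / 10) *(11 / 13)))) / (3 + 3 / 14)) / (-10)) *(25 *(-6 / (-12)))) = -9.19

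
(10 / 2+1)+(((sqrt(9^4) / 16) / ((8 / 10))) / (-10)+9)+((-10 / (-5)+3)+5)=3119 / 128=24.37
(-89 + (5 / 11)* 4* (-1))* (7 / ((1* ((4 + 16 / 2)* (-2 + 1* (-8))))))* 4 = 2331 / 110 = 21.19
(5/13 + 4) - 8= -47/13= -3.62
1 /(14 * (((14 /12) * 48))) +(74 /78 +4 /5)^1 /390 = 171697 /29811600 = 0.01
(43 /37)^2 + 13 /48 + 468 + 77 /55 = 154758809 /328560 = 471.02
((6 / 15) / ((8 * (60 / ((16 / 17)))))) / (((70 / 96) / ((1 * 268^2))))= 1149184 / 14875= 77.26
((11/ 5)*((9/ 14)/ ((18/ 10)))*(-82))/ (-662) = 451/ 4634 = 0.10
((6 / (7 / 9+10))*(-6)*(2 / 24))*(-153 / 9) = 459 / 97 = 4.73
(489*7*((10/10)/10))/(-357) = -163/170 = -0.96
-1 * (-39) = 39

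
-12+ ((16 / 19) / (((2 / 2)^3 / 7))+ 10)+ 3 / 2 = 205 / 38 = 5.39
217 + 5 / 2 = 439 / 2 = 219.50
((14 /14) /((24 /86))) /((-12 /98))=-2107 /72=-29.26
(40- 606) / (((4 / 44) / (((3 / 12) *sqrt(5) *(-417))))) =1298121 *sqrt(5) / 2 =1451343.40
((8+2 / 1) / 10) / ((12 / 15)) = 5 / 4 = 1.25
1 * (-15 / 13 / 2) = -15 / 26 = -0.58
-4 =-4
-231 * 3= -693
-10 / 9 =-1.11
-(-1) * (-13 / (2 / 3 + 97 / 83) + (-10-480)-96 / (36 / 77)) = -963013 / 1371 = -702.42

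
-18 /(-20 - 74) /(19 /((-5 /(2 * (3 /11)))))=-165 /1786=-0.09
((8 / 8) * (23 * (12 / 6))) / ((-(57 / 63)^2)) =-20286 / 361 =-56.19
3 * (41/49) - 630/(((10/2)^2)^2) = 9201/6125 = 1.50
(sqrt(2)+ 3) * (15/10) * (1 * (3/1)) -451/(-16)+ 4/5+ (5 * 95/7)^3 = 9 * sqrt(2)/2+ 8574915857/27440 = 312503.30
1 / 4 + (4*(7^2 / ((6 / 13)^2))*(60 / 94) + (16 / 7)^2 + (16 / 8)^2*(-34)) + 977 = 39623929 / 27636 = 1433.78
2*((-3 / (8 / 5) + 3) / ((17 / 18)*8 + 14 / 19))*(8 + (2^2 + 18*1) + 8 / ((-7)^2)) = 1137321 / 138964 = 8.18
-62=-62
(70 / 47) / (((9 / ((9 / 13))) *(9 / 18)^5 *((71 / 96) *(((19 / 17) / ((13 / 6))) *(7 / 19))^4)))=117437207680 / 30903957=3800.07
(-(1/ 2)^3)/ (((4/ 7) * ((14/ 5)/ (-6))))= 15/ 32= 0.47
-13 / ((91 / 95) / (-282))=26790 / 7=3827.14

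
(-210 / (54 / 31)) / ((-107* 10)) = 217 / 1926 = 0.11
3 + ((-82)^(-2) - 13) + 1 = -60515/6724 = -9.00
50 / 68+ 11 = 399 / 34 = 11.74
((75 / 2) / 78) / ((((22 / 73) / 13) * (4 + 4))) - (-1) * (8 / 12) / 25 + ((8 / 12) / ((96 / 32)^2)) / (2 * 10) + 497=237420707 / 475200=499.62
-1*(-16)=16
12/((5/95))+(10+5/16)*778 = 66009/8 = 8251.12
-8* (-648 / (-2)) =-2592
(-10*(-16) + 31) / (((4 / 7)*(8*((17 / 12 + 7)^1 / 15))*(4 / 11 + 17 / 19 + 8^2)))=12574485 / 11020312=1.14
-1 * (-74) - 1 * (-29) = 103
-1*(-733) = 733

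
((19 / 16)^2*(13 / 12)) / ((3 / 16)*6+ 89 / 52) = 61009 / 113280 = 0.54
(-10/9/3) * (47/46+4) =-1.86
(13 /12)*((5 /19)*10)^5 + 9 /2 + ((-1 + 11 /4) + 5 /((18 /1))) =12769383265 /89139564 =143.25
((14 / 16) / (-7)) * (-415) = 415 / 8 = 51.88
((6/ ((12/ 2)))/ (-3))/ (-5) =1/ 15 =0.07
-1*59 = -59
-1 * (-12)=12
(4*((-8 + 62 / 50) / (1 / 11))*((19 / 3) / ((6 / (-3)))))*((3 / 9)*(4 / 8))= 35321 / 225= 156.98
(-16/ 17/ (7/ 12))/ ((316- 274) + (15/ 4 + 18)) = -0.03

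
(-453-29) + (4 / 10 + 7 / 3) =-7189 / 15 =-479.27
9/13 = 0.69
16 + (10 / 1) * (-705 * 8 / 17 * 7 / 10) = -39208 / 17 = -2306.35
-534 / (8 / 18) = -2403 / 2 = -1201.50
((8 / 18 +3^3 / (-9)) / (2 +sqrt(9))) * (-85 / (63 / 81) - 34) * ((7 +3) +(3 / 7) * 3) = 1822451 / 2205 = 826.51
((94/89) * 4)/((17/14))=5264/1513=3.48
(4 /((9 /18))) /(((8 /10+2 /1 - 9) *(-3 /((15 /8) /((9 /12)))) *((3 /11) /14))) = 15400 /279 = 55.20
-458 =-458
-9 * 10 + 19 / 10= -881 / 10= -88.10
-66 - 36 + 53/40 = -4027/40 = -100.68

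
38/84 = 19/42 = 0.45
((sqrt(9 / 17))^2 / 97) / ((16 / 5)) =45 / 26384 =0.00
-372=-372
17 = 17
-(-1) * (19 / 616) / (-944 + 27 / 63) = -19 / 581240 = -0.00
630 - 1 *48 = 582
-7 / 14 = -1 / 2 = -0.50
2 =2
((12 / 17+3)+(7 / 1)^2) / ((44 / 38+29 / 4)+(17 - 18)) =68096 / 9571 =7.11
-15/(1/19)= -285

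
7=7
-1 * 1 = -1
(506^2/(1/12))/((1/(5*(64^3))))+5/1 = 4027098071045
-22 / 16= -11 / 8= -1.38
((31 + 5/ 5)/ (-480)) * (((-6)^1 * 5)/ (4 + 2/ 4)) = 4/ 9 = 0.44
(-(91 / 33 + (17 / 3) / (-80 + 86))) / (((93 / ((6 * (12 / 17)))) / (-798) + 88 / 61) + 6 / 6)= -47574632 / 31036511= -1.53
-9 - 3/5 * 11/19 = -888/95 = -9.35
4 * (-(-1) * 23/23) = 4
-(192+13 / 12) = -2317 / 12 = -193.08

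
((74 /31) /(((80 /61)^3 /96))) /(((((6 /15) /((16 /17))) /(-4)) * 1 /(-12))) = 151169346 /13175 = 11473.95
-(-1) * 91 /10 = 91 /10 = 9.10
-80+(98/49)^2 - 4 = -80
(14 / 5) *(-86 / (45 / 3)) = -1204 / 75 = -16.05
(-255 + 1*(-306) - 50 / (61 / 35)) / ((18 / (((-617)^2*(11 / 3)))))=-150631404209 / 3294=-45729023.74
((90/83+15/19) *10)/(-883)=-29550/1392491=-0.02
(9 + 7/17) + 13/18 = 3101/306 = 10.13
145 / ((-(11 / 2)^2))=-580 / 121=-4.79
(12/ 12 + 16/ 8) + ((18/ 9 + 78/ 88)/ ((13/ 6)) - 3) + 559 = 160255/ 286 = 560.33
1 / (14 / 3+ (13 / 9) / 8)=72 / 349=0.21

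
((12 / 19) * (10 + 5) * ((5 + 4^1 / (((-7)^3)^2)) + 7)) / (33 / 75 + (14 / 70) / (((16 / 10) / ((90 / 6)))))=50824512000 / 1034958253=49.11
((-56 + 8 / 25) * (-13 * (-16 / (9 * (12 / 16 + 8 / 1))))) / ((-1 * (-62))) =-193024 / 81375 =-2.37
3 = 3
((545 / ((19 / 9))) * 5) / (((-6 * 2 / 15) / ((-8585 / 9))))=116970625 / 76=1539087.17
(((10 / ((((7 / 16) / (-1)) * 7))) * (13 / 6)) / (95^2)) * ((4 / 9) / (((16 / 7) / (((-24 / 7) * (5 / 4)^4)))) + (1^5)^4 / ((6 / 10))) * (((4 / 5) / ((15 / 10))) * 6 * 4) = -104 / 265335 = -0.00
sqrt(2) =1.41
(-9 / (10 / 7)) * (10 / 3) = -21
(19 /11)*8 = 152 /11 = 13.82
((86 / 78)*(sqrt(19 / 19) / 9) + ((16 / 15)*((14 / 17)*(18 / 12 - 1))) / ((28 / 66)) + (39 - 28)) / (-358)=-181364 / 5340465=-0.03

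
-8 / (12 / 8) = -16 / 3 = -5.33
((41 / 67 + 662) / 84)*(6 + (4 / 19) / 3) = 7680335 / 160398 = 47.88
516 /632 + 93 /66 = 2.23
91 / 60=1.52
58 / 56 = 29 / 28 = 1.04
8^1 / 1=8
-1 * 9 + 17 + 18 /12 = 19 /2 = 9.50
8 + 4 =12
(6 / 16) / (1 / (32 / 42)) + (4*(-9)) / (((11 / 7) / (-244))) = 430438 / 77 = 5590.10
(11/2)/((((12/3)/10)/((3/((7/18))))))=1485/14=106.07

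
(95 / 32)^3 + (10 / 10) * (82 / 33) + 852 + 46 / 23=954448127 / 1081344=882.65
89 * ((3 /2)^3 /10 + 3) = 23763 /80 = 297.04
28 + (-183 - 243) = -398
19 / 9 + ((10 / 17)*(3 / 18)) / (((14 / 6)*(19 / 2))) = 43049 / 20349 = 2.12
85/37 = 2.30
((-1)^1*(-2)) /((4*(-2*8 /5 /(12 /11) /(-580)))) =2175 /22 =98.86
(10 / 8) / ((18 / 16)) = 10 / 9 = 1.11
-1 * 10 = -10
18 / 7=2.57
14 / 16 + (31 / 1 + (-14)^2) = 1823 / 8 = 227.88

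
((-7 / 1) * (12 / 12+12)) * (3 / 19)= -273 / 19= -14.37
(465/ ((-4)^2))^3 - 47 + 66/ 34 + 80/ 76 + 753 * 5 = 37398818451/ 1323008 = 28268.02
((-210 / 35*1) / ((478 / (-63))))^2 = 0.63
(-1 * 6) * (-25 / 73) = 150 / 73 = 2.05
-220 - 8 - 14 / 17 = -3890 / 17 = -228.82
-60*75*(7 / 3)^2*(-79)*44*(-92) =-7834904000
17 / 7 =2.43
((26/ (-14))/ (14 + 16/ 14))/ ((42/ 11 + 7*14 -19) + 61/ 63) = -0.00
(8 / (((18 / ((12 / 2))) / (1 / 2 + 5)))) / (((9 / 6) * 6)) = 44 / 27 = 1.63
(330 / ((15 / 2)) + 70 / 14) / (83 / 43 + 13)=2107 / 642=3.28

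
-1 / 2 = -0.50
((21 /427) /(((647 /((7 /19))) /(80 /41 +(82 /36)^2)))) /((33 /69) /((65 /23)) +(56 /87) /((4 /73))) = 0.00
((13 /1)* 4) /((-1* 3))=-52 /3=-17.33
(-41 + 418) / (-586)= -377 / 586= -0.64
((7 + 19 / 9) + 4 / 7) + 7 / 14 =1283 / 126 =10.18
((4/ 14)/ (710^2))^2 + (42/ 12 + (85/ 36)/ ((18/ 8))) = 1147115044941331/ 252147404722500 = 4.55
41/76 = 0.54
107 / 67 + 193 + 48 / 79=1033218 / 5293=195.20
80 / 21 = 3.81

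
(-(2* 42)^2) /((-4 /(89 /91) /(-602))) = -13501656 /13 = -1038588.92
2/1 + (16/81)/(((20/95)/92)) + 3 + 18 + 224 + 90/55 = 298447/891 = 334.96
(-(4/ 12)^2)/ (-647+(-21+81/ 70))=70/ 420111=0.00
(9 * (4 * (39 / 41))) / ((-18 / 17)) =-1326 / 41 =-32.34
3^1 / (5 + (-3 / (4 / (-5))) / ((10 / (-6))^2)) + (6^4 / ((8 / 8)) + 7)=165541 / 127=1303.47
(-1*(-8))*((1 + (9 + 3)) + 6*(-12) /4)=-40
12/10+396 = 397.20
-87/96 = -29/32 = -0.91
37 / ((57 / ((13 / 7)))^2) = 6253 / 159201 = 0.04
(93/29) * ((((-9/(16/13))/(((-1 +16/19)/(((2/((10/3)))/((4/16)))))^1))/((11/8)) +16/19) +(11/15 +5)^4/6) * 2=17763776116/10580625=1678.90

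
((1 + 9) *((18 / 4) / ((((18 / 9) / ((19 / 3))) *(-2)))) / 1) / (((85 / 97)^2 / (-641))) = 343776633 / 5780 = 59476.93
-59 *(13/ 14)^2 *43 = -428753/ 196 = -2187.52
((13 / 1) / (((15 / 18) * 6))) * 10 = 26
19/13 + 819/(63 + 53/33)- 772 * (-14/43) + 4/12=73108091/275028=265.82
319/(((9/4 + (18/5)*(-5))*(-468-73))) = 0.04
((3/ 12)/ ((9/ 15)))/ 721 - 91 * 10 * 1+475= -3763615/ 8652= -435.00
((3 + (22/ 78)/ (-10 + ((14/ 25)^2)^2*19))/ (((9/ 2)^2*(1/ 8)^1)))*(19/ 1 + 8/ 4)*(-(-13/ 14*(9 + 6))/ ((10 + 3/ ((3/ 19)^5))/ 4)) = 58773697120/ 1311253332419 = 0.04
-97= -97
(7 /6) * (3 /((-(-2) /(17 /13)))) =119 /52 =2.29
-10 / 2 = -5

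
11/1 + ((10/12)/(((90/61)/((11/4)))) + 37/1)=21407/432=49.55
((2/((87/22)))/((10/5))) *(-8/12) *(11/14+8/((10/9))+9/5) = -3014/1827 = -1.65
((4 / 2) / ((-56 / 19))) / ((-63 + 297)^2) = -19 / 1533168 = -0.00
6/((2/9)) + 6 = 33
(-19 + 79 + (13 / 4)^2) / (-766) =-0.09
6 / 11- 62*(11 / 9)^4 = -9945796 / 72171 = -137.81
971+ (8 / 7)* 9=6869 / 7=981.29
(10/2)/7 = 5/7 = 0.71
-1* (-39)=39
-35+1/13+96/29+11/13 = -11599/377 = -30.77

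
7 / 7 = 1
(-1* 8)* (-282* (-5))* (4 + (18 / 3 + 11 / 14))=-851640 / 7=-121662.86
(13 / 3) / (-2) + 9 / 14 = -32 / 21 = -1.52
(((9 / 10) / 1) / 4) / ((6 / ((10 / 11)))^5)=625 / 34787016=0.00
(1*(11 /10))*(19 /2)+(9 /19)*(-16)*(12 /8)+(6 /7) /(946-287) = -1607657 /1752940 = -0.92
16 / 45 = 0.36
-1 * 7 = -7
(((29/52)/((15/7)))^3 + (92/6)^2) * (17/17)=111580813427/474552000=235.13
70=70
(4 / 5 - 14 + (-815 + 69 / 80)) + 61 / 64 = -264443 / 320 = -826.38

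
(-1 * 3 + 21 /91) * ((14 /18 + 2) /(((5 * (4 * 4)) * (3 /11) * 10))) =-0.04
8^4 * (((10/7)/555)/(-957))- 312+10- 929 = -915366251/743589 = -1231.01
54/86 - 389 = -16700/43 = -388.37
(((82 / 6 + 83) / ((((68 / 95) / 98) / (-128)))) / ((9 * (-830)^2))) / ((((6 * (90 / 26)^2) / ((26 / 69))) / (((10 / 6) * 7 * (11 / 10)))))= -73078301296 / 3976358183775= -0.02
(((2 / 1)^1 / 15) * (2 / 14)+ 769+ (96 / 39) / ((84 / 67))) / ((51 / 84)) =1403188 / 1105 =1269.85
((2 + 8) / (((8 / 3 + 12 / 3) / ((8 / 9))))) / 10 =0.13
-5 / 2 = -2.50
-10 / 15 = -2 / 3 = -0.67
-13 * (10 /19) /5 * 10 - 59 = -1381 /19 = -72.68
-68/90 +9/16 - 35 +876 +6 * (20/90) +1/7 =842.28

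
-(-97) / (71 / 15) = 1455 / 71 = 20.49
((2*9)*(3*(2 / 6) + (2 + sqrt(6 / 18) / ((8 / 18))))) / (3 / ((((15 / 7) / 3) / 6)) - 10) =135*sqrt(3) / 152 + 135 / 38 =5.09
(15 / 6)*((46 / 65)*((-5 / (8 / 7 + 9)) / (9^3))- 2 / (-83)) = 3297520 / 55847961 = 0.06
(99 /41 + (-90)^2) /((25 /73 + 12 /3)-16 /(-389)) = 1848.35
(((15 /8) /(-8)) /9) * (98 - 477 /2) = 1405 /384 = 3.66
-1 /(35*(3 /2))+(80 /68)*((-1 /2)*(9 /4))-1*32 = -119033 /3570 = -33.34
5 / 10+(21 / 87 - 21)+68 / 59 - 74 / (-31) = -16.72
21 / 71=0.30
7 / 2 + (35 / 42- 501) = -1490 / 3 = -496.67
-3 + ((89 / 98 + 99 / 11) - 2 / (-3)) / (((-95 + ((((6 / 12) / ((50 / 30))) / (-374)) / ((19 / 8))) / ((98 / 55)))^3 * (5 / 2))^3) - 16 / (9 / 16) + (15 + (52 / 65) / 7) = -1262666460947014948781611985690947636864715690491411479800507 / 77321138257836257550554733108098340536162240966229491712000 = -16.33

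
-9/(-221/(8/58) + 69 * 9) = 36/3925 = 0.01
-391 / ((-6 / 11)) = 4301 / 6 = 716.83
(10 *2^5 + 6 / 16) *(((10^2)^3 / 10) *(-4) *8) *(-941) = 964713200000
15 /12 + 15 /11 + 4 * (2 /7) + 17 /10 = 8403 /1540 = 5.46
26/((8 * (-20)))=-13/80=-0.16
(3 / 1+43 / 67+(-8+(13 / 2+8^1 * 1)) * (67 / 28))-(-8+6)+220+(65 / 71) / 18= 578394575 / 2397528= 241.25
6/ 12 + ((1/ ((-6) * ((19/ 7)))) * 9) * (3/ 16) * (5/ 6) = 503/ 1216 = 0.41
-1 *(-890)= 890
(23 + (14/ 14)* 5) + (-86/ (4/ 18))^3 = -57960575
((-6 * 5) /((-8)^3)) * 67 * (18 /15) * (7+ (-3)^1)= 603 /32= 18.84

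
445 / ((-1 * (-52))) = 445 / 52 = 8.56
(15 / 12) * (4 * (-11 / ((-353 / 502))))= 27610 / 353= 78.22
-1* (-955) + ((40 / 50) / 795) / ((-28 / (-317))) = 26573192 / 27825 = 955.01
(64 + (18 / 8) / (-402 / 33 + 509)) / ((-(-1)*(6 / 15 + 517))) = 1399139 / 11310364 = 0.12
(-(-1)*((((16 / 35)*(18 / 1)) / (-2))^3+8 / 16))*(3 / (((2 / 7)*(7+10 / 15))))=-53361837 / 563500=-94.70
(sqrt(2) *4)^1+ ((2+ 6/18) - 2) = 1/3+ 4 *sqrt(2) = 5.99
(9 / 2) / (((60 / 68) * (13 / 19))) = 969 / 130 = 7.45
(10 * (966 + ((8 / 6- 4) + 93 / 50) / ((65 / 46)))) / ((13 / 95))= 178845746 / 2535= 70550.59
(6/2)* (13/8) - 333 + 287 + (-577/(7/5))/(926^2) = -493697577/12004664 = -41.13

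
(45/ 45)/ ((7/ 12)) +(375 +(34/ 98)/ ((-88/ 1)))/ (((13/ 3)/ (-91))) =-4849893/ 616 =-7873.20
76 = 76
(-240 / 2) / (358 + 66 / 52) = -3120 / 9341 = -0.33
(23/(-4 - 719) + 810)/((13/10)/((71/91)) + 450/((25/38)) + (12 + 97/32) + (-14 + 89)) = 1.04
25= 25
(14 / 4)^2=49 / 4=12.25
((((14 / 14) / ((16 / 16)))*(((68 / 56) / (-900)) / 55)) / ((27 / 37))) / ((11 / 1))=-629 / 205821000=-0.00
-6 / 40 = -3 / 20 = -0.15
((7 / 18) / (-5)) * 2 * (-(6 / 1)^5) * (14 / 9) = 9408 / 5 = 1881.60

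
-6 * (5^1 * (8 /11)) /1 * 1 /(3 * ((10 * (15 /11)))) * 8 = -64 /15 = -4.27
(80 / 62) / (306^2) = 10 / 725679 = 0.00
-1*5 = -5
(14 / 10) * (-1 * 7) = -49 / 5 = -9.80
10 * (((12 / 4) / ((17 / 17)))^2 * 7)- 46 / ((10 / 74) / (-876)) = 1494102 / 5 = 298820.40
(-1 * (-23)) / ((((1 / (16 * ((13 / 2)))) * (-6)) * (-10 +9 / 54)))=2392 / 59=40.54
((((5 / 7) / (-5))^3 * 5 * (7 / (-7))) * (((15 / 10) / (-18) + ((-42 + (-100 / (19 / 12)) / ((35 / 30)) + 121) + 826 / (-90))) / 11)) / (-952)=-33959 / 1563454368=-0.00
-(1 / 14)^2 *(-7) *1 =1 / 28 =0.04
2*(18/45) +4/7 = 48/35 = 1.37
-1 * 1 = -1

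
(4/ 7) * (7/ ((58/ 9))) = 18/ 29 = 0.62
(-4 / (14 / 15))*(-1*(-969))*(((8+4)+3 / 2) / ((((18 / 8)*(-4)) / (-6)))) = -261630 / 7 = -37375.71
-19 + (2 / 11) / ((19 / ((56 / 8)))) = -3957 / 209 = -18.93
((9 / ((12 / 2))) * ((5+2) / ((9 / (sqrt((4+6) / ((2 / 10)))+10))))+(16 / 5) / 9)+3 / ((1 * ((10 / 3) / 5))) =24.77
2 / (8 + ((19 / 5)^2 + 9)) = 25 / 393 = 0.06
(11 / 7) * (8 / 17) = 88 / 119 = 0.74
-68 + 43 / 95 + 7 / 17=-108424 / 1615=-67.14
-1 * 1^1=-1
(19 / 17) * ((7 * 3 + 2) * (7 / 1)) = 3059 / 17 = 179.94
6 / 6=1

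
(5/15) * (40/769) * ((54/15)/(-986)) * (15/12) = -30/379117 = -0.00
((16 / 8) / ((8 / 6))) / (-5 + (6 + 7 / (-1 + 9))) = 4 / 5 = 0.80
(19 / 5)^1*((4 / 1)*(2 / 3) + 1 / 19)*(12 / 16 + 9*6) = 2263 / 4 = 565.75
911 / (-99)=-911 / 99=-9.20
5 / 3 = 1.67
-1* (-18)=18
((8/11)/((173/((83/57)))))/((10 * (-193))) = -332/104674515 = -0.00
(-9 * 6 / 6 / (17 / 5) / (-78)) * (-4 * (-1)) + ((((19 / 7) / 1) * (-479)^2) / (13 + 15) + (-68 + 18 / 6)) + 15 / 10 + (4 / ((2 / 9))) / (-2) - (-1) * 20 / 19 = 22170.42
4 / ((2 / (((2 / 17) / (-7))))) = -0.03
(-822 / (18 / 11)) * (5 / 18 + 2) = -61787 / 54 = -1144.20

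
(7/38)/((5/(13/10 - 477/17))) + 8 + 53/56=3599773/452200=7.96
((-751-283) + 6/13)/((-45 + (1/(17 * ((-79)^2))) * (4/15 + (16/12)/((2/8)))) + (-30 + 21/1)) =3563798230/186200053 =19.14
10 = 10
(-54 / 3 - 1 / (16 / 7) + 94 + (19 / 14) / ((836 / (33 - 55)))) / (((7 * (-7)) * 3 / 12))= -8459 / 1372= -6.17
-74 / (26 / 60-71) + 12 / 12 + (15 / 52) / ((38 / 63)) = 10570477 / 4183192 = 2.53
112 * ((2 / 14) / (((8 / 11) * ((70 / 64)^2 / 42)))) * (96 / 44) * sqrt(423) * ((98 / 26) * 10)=12386304 * sqrt(47) / 65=1306403.42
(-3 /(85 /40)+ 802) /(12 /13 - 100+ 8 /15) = -1326975 /163336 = -8.12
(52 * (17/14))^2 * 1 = 195364/49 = 3987.02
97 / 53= 1.83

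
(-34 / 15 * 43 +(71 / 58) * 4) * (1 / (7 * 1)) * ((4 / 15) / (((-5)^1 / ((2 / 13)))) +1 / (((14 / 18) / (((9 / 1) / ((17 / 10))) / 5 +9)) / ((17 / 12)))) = -5033006717 / 20782125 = -242.18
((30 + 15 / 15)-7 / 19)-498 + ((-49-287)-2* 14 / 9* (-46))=-112904 / 171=-660.26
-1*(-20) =20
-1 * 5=-5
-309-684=-993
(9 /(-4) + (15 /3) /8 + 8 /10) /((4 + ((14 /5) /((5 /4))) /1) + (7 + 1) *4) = -165 /7648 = -0.02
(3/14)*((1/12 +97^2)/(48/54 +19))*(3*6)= 9145629/5012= 1824.75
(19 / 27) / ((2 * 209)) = 1 / 594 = 0.00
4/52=1/13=0.08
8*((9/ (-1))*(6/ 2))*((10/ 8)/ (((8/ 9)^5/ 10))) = -39858075/ 8192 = -4865.49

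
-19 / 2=-9.50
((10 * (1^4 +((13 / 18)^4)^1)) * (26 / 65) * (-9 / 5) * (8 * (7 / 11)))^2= 2174.10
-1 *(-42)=42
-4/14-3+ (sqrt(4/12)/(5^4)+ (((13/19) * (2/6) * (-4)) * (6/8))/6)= -2713/798+ sqrt(3)/1875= -3.40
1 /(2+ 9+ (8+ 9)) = 1 /28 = 0.04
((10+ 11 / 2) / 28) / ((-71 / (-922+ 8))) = 14167 / 1988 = 7.13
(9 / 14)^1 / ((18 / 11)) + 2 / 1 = 67 / 28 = 2.39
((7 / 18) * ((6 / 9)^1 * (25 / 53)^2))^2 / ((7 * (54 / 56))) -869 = -134962868744987 / 155308337523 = -869.00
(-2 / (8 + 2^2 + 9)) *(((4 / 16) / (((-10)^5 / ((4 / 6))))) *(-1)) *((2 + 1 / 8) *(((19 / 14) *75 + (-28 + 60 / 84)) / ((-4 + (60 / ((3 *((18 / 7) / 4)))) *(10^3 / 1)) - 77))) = -2533 / 3127835200000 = -0.00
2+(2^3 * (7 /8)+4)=13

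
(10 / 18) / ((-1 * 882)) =-5 / 7938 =-0.00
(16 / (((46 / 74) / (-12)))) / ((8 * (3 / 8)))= -2368 / 23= -102.96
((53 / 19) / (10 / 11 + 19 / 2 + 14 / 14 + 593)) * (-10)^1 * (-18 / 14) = 104940 / 1768501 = 0.06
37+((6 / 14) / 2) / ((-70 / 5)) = 7249 / 196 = 36.98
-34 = -34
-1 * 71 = -71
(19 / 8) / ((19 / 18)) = 9 / 4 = 2.25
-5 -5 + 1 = -9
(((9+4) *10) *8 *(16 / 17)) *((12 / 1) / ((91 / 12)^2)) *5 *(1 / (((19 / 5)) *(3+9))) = 4608000 / 205751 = 22.40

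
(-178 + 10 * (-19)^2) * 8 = 27456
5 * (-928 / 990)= -464 / 99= -4.69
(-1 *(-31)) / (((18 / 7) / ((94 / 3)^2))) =958706 / 81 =11835.88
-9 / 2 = -4.50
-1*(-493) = 493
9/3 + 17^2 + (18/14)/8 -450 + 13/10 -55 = -59231/280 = -211.54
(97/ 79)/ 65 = 97/ 5135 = 0.02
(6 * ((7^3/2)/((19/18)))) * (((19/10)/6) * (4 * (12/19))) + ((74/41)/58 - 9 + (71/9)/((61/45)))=5351829697/6890255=776.72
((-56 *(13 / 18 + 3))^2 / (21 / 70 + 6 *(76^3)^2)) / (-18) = -2513840 / 1204099267988061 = -0.00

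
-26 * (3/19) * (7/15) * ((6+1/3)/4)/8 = -0.38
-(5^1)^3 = -125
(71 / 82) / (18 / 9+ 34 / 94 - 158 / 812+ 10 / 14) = 677411 / 2254303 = 0.30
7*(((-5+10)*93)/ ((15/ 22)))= 4774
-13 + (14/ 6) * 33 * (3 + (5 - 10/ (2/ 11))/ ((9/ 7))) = -24988/ 9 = -2776.44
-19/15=-1.27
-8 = -8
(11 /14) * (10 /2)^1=55 /14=3.93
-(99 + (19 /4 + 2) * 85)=-2691 /4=-672.75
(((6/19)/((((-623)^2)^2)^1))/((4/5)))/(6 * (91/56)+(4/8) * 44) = 0.00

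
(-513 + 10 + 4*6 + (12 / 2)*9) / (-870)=85 / 174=0.49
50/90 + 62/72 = 17/12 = 1.42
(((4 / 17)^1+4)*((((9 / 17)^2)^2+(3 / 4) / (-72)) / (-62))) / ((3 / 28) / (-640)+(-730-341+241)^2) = -3671371200 / 543376047852849299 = -0.00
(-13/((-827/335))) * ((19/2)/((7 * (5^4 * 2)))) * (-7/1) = -16549/413500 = -0.04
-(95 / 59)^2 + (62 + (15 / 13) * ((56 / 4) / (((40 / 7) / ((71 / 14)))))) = 26697059 / 362024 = 73.74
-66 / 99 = -0.67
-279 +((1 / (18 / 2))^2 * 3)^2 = -203390 / 729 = -279.00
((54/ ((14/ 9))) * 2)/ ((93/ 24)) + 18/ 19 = 18.86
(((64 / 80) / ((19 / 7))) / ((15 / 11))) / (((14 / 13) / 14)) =4004 / 1425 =2.81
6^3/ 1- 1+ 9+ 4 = 228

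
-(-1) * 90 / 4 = 45 / 2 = 22.50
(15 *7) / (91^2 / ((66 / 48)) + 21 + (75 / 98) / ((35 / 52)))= 0.02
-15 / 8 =-1.88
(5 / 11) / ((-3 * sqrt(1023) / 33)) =-5 * sqrt(1023) / 1023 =-0.16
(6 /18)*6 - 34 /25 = 0.64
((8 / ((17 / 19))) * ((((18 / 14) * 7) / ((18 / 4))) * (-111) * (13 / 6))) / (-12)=18278 / 51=358.39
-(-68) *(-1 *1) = -68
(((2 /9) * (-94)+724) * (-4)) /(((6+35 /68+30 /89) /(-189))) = 3216952704 /41467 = 77578.62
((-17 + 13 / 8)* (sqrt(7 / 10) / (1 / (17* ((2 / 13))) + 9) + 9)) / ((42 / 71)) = -26199 / 112 - 49487* sqrt(70) / 178640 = -236.24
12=12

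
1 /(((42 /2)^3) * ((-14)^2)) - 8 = -14521247 /1815156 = -8.00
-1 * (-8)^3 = 512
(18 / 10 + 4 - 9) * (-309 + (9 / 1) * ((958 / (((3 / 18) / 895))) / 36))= -20572896 / 5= -4114579.20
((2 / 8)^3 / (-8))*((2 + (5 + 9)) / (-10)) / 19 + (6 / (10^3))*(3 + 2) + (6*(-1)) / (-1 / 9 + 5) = -400313 / 334400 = -1.20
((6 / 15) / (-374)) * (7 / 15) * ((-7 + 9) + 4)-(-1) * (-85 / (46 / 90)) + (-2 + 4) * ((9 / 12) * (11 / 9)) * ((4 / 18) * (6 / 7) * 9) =-122809829 / 752675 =-163.16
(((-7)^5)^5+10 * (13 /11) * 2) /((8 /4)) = -14751754816303613908617 /22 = -670534309831982450391.68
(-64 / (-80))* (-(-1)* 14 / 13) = 56 / 65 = 0.86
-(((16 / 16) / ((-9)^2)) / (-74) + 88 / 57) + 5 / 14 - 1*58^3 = -77772311272 / 398601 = -195113.19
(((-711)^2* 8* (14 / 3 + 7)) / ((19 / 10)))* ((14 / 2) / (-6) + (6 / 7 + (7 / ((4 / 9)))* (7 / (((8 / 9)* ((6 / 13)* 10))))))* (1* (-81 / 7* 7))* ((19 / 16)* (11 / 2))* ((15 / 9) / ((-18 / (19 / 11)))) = 28576095300675 / 512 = 55812686134.13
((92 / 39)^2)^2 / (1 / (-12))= -286557184 / 771147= -371.60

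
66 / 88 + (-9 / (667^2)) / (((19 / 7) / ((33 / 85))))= 2155478889 / 2873982940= 0.75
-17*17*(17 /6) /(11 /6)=-4913 /11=-446.64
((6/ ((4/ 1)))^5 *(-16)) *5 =-1215/ 2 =-607.50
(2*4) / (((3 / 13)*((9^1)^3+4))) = 104 / 2199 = 0.05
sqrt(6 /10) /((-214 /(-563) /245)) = 27587 * sqrt(15) /214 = 499.27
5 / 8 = 0.62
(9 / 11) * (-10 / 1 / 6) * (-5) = 6.82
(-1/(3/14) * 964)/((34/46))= -310408/51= -6086.43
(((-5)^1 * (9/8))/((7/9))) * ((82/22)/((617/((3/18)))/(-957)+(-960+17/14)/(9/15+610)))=18150085/3661892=4.96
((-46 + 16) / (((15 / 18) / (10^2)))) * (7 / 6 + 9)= -36600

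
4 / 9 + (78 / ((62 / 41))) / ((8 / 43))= 619805 / 2232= 277.69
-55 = -55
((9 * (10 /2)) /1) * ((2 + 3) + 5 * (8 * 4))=7425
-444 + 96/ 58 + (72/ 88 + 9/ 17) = -2391528/ 5423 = -441.00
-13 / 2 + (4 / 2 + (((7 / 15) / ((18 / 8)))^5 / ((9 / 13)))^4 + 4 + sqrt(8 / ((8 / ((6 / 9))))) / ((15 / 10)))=-26524390167583557350072831924946778265425805953 / 53048780335177137614686160322525215148925781250 + 2 * sqrt(6) / 9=0.04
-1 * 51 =-51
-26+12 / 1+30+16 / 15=256 / 15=17.07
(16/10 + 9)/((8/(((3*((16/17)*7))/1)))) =2226/85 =26.19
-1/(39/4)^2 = -16/1521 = -0.01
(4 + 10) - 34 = -20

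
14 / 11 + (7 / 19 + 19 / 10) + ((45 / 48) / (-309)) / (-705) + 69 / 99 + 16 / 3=2324184509 / 242824560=9.57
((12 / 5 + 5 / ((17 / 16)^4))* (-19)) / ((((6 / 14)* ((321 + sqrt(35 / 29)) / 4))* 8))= -272448609937 / 623934025585 + 87801679* sqrt(1015) / 1871802076755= -0.44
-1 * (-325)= 325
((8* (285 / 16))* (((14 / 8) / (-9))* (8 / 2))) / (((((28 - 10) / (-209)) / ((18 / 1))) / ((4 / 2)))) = 138985 / 3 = 46328.33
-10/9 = -1.11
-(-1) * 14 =14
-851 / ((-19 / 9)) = 403.11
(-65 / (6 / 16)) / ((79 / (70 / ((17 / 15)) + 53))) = -1014520 / 4029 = -251.80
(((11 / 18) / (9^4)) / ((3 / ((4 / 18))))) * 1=11 / 1594323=0.00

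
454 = 454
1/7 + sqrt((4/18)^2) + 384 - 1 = 24152/63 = 383.37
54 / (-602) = -27 / 301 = -0.09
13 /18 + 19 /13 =511 /234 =2.18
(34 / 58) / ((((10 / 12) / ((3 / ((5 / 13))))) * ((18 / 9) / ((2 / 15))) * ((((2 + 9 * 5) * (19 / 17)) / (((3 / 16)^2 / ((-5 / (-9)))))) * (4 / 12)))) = 2738853 / 2071760000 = 0.00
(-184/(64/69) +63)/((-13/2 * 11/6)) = 3249/286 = 11.36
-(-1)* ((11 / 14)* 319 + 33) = 3971 / 14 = 283.64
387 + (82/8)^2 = 492.06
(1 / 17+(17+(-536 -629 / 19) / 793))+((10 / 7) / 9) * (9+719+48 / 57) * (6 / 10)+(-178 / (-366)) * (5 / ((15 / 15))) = 474347450 / 5378919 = 88.19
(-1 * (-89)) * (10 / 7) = 890 / 7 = 127.14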